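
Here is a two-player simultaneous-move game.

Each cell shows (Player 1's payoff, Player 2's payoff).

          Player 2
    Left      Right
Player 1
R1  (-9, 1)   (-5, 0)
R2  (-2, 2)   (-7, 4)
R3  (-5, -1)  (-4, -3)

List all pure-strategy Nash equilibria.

none

(R1, Left): Player 1 can switch to R2 (-9 → -2). Not NE.
(R1, Right): Player 1 can switch to R3 (-5 → -4). Not NE.
(R2, Left): Player 2 can switch to Right (2 → 4). Not NE.
(R2, Right): Player 1 can switch to R1 (-7 → -5). Not NE.
(R3, Left): Player 1 can switch to R2 (-5 → -2). Not NE.
(R3, Right): Player 2 can switch to Left (-3 → -1). Not NE.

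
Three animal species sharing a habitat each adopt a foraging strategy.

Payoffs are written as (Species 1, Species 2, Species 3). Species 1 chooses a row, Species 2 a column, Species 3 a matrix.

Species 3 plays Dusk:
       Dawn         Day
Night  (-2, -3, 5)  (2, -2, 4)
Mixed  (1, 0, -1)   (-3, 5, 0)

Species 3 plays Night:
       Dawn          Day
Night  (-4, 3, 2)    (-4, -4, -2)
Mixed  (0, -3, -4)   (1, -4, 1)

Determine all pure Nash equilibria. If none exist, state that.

Species 1 against (Dawn, Dusk): payoffs -2, 1 → best response Mixed.
Species 1 against (Dawn, Night): payoffs -4, 0 → best response Mixed.
Species 1 against (Day, Dusk): payoffs 2, -3 → best response Night.
Species 1 against (Day, Night): payoffs -4, 1 → best response Mixed.
Species 2 against (Night, Dusk): payoffs -3, -2 → best response Day.
Species 2 against (Night, Night): payoffs 3, -4 → best response Dawn.
Species 2 against (Mixed, Dusk): payoffs 0, 5 → best response Day.
Species 2 against (Mixed, Night): payoffs -3, -4 → best response Dawn.
Species 3 against (Night, Dawn): payoffs 5, 2 → best response Dusk.
Species 3 against (Night, Day): payoffs 4, -2 → best response Dusk.
Species 3 against (Mixed, Dawn): payoffs -1, -4 → best response Dusk.
Species 3 against (Mixed, Day): payoffs 0, 1 → best response Night.
Mutual best responses: (Night, Day, Dusk).

Pure NE: (Night, Day, Dusk)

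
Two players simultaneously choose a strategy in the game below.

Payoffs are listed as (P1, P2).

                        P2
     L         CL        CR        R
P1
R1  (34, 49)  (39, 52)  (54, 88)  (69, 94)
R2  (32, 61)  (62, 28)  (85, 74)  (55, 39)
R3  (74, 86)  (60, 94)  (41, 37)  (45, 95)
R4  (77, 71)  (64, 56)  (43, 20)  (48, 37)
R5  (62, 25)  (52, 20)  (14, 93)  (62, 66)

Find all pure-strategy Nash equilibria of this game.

Mark each player's best response to every combination of opponents' strategies; a profile where every player is best-responding is a pure Nash equilibrium.
P1 against L: payoffs 34, 32, 74, 77, 62 → best response R4.
P1 against CL: payoffs 39, 62, 60, 64, 52 → best response R4.
P1 against CR: payoffs 54, 85, 41, 43, 14 → best response R2.
P1 against R: payoffs 69, 55, 45, 48, 62 → best response R1.
P2 against R1: payoffs 49, 52, 88, 94 → best response R.
P2 against R2: payoffs 61, 28, 74, 39 → best response CR.
P2 against R3: payoffs 86, 94, 37, 95 → best response R.
P2 against R4: payoffs 71, 56, 20, 37 → best response L.
P2 against R5: payoffs 25, 20, 93, 66 → best response CR.
Mutual best responses: (R1, R); (R2, CR); (R4, L).

Pure-strategy Nash equilibria: (R1, R), (R2, CR), (R4, L)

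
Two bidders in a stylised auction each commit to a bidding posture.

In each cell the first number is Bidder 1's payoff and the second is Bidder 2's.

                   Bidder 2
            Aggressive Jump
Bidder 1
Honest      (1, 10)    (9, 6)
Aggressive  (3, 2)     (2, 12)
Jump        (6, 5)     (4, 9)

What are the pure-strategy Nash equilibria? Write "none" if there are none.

none

Bidder 1 against Aggressive: payoffs 1, 3, 6 → best response Jump.
Bidder 1 against Jump: payoffs 9, 2, 4 → best response Honest.
Bidder 2 against Honest: payoffs 10, 6 → best response Aggressive.
Bidder 2 against Aggressive: payoffs 2, 12 → best response Jump.
Bidder 2 against Jump: payoffs 5, 9 → best response Jump.
No profile is a mutual best response for all players.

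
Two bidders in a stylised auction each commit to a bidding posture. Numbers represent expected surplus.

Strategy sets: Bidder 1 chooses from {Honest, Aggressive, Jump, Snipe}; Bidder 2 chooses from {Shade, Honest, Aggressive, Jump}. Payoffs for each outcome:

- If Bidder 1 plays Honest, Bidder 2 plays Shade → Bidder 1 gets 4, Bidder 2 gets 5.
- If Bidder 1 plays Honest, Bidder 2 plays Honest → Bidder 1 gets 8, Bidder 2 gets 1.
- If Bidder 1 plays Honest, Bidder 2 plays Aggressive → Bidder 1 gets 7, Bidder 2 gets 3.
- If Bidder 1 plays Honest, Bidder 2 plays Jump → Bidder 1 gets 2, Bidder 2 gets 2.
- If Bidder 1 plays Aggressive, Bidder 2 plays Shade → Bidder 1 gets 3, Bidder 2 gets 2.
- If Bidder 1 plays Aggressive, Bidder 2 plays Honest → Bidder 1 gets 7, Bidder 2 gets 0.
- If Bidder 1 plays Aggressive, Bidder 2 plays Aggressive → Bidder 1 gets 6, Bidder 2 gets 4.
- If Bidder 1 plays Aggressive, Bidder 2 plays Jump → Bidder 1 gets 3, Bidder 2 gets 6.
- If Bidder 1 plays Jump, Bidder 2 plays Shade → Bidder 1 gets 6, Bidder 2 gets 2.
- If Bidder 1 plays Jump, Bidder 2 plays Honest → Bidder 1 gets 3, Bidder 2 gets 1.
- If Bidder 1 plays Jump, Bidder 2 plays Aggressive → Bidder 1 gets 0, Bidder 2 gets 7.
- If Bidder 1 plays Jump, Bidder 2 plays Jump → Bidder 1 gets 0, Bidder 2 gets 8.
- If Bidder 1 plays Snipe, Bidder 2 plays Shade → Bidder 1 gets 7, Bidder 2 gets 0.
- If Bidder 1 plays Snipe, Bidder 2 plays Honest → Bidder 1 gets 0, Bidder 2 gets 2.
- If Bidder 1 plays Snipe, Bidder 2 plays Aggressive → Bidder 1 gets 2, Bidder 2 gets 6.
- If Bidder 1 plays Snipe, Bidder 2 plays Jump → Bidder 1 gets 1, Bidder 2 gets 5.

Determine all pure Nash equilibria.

Pure NE: (Aggressive, Jump)

For each player, find the best response to each opponent profile; mutual best responses are the pure NE.
Bidder 1 against Shade: payoffs 4, 3, 6, 7 → best response Snipe.
Bidder 1 against Honest: payoffs 8, 7, 3, 0 → best response Honest.
Bidder 1 against Aggressive: payoffs 7, 6, 0, 2 → best response Honest.
Bidder 1 against Jump: payoffs 2, 3, 0, 1 → best response Aggressive.
Bidder 2 against Honest: payoffs 5, 1, 3, 2 → best response Shade.
Bidder 2 against Aggressive: payoffs 2, 0, 4, 6 → best response Jump.
Bidder 2 against Jump: payoffs 2, 1, 7, 8 → best response Jump.
Bidder 2 against Snipe: payoffs 0, 2, 6, 5 → best response Aggressive.
Mutual best responses: (Aggressive, Jump).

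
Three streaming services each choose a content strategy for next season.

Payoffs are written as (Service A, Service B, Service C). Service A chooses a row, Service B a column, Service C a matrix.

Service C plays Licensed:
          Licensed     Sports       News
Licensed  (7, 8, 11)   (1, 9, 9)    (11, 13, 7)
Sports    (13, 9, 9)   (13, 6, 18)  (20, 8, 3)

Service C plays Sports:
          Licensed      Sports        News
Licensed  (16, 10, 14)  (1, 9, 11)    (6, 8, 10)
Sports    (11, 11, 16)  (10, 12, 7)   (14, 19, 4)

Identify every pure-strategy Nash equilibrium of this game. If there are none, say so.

For each player, find the best response to each opponent profile; mutual best responses are the pure NE.
Service A against (Licensed, Licensed): payoffs 7, 13 → best response Sports.
Service A against (Licensed, Sports): payoffs 16, 11 → best response Licensed.
Service A against (Sports, Licensed): payoffs 1, 13 → best response Sports.
Service A against (Sports, Sports): payoffs 1, 10 → best response Sports.
Service A against (News, Licensed): payoffs 11, 20 → best response Sports.
Service A against (News, Sports): payoffs 6, 14 → best response Sports.
Service B against (Licensed, Licensed): payoffs 8, 9, 13 → best response News.
Service B against (Licensed, Sports): payoffs 10, 9, 8 → best response Licensed.
Service B against (Sports, Licensed): payoffs 9, 6, 8 → best response Licensed.
Service B against (Sports, Sports): payoffs 11, 12, 19 → best response News.
Service C against (Licensed, Licensed): payoffs 11, 14 → best response Sports.
Service C against (Licensed, Sports): payoffs 9, 11 → best response Sports.
Service C against (Licensed, News): payoffs 7, 10 → best response Sports.
Service C against (Sports, Licensed): payoffs 9, 16 → best response Sports.
Service C against (Sports, Sports): payoffs 18, 7 → best response Licensed.
Service C against (Sports, News): payoffs 3, 4 → best response Sports.
Mutual best responses: (Licensed, Licensed, Sports); (Sports, News, Sports).

The pure Nash equilibria are (Licensed, Licensed, Sports) and (Sports, News, Sports).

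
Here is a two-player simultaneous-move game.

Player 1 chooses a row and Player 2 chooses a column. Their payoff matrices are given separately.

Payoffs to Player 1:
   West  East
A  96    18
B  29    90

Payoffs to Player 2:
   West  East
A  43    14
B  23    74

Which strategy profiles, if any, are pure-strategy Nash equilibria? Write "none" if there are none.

Player 1 against West: payoffs 96, 29 → best response A.
Player 1 against East: payoffs 18, 90 → best response B.
Player 2 against A: payoffs 43, 14 → best response West.
Player 2 against B: payoffs 23, 74 → best response East.
Mutual best responses: (A, West); (B, East).

The pure Nash equilibria are (A, West); (B, East).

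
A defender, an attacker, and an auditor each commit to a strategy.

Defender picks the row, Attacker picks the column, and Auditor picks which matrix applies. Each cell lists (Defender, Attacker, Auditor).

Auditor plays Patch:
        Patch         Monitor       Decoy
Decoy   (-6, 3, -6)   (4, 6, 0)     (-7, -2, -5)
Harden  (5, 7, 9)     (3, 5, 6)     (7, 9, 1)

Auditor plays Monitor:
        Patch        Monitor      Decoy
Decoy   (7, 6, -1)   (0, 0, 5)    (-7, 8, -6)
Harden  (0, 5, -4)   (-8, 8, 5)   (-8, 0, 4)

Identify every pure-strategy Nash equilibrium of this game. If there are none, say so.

No pure-strategy Nash equilibrium.

Defender against (Patch, Patch): payoffs -6, 5 → best response Harden.
Defender against (Patch, Monitor): payoffs 7, 0 → best response Decoy.
Defender against (Monitor, Patch): payoffs 4, 3 → best response Decoy.
Defender against (Monitor, Monitor): payoffs 0, -8 → best response Decoy.
Defender against (Decoy, Patch): payoffs -7, 7 → best response Harden.
Defender against (Decoy, Monitor): payoffs -7, -8 → best response Decoy.
Attacker against (Decoy, Patch): payoffs 3, 6, -2 → best response Monitor.
Attacker against (Decoy, Monitor): payoffs 6, 0, 8 → best response Decoy.
Attacker against (Harden, Patch): payoffs 7, 5, 9 → best response Decoy.
Attacker against (Harden, Monitor): payoffs 5, 8, 0 → best response Monitor.
Auditor against (Decoy, Patch): payoffs -6, -1 → best response Monitor.
Auditor against (Decoy, Monitor): payoffs 0, 5 → best response Monitor.
Auditor against (Decoy, Decoy): payoffs -5, -6 → best response Patch.
Auditor against (Harden, Patch): payoffs 9, -4 → best response Patch.
Auditor against (Harden, Monitor): payoffs 6, 5 → best response Patch.
Auditor against (Harden, Decoy): payoffs 1, 4 → best response Monitor.
No profile is a mutual best response for all players.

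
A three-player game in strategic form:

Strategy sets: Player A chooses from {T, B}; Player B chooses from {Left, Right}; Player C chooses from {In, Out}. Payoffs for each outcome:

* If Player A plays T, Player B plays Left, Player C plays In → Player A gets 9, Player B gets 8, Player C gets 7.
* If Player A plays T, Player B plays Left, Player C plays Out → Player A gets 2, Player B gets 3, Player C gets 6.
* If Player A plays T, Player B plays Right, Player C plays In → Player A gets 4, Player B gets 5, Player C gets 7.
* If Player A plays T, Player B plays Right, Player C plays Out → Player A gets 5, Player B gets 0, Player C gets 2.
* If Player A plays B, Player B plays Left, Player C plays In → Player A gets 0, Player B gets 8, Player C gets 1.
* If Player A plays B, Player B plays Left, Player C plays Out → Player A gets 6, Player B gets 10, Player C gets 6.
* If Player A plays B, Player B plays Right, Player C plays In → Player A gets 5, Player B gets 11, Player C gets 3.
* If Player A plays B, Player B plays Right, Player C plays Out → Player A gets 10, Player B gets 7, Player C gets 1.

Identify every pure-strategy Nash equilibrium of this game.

For each player, find the best response to each opponent profile; mutual best responses are the pure NE.
Player A against (Left, In): payoffs 9, 0 → best response T.
Player A against (Left, Out): payoffs 2, 6 → best response B.
Player A against (Right, In): payoffs 4, 5 → best response B.
Player A against (Right, Out): payoffs 5, 10 → best response B.
Player B against (T, In): payoffs 8, 5 → best response Left.
Player B against (T, Out): payoffs 3, 0 → best response Left.
Player B against (B, In): payoffs 8, 11 → best response Right.
Player B against (B, Out): payoffs 10, 7 → best response Left.
Player C against (T, Left): payoffs 7, 6 → best response In.
Player C against (T, Right): payoffs 7, 2 → best response In.
Player C against (B, Left): payoffs 1, 6 → best response Out.
Player C against (B, Right): payoffs 3, 1 → best response In.
Mutual best responses: (T, Left, In); (B, Left, Out); (B, Right, In).

Pure-strategy Nash equilibria: (T, Left, In) and (B, Left, Out) and (B, Right, In)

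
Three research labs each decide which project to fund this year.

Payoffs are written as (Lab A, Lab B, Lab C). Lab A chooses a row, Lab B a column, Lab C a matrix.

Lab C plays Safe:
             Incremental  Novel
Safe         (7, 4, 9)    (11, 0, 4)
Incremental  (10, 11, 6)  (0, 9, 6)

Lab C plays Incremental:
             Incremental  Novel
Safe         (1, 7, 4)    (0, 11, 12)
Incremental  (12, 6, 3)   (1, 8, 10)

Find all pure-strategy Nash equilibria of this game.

Lab A against (Incremental, Safe): payoffs 7, 10 → best response Incremental.
Lab A against (Incremental, Incremental): payoffs 1, 12 → best response Incremental.
Lab A against (Novel, Safe): payoffs 11, 0 → best response Safe.
Lab A against (Novel, Incremental): payoffs 0, 1 → best response Incremental.
Lab B against (Safe, Safe): payoffs 4, 0 → best response Incremental.
Lab B against (Safe, Incremental): payoffs 7, 11 → best response Novel.
Lab B against (Incremental, Safe): payoffs 11, 9 → best response Incremental.
Lab B against (Incremental, Incremental): payoffs 6, 8 → best response Novel.
Lab C against (Safe, Incremental): payoffs 9, 4 → best response Safe.
Lab C against (Safe, Novel): payoffs 4, 12 → best response Incremental.
Lab C against (Incremental, Incremental): payoffs 6, 3 → best response Safe.
Lab C against (Incremental, Novel): payoffs 6, 10 → best response Incremental.
Mutual best responses: (Incremental, Incremental, Safe); (Incremental, Novel, Incremental).

(Incremental, Incremental, Safe), (Incremental, Novel, Incremental)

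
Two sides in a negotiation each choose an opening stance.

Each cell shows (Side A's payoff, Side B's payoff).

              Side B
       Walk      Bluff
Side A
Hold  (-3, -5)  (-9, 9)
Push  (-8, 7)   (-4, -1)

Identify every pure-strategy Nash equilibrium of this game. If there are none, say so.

No pure-strategy Nash equilibrium.

Mark each player's best response to every combination of opponents' strategies; a profile where every player is best-responding is a pure Nash equilibrium.
Side A against Walk: payoffs -3, -8 → best response Hold.
Side A against Bluff: payoffs -9, -4 → best response Push.
Side B against Hold: payoffs -5, 9 → best response Bluff.
Side B against Push: payoffs 7, -1 → best response Walk.
No profile is a mutual best response for all players.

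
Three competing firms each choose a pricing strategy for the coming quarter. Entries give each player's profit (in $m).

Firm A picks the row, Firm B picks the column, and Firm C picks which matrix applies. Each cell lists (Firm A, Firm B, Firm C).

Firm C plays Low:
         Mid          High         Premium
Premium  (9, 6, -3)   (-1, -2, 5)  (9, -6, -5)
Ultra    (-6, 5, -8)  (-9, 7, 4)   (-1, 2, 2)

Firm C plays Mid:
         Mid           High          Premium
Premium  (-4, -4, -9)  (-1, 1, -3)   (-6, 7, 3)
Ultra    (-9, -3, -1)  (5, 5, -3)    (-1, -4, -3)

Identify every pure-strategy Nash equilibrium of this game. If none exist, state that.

Pure NE: (Premium, Mid, Low)

Firm A against (Mid, Low): payoffs 9, -6 → best response Premium.
Firm A against (Mid, Mid): payoffs -4, -9 → best response Premium.
Firm A against (High, Low): payoffs -1, -9 → best response Premium.
Firm A against (High, Mid): payoffs -1, 5 → best response Ultra.
Firm A against (Premium, Low): payoffs 9, -1 → best response Premium.
Firm A against (Premium, Mid): payoffs -6, -1 → best response Ultra.
Firm B against (Premium, Low): payoffs 6, -2, -6 → best response Mid.
Firm B against (Premium, Mid): payoffs -4, 1, 7 → best response Premium.
Firm B against (Ultra, Low): payoffs 5, 7, 2 → best response High.
Firm B against (Ultra, Mid): payoffs -3, 5, -4 → best response High.
Firm C against (Premium, Mid): payoffs -3, -9 → best response Low.
Firm C against (Premium, High): payoffs 5, -3 → best response Low.
Firm C against (Premium, Premium): payoffs -5, 3 → best response Mid.
Firm C against (Ultra, Mid): payoffs -8, -1 → best response Mid.
Firm C against (Ultra, High): payoffs 4, -3 → best response Low.
Firm C against (Ultra, Premium): payoffs 2, -3 → best response Low.
Mutual best responses: (Premium, Mid, Low).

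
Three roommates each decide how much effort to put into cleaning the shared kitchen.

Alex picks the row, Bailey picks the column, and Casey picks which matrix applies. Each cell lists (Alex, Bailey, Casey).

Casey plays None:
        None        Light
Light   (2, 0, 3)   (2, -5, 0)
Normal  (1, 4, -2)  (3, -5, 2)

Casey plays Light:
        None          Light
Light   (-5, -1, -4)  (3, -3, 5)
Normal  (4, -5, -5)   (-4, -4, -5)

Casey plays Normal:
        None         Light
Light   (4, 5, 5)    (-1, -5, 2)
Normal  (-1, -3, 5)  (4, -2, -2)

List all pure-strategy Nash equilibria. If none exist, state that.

Mark each player's best response to every combination of opponents' strategies; a profile where every player is best-responding is a pure Nash equilibrium.
Alex against (None, None): payoffs 2, 1 → best response Light.
Alex against (None, Light): payoffs -5, 4 → best response Normal.
Alex against (None, Normal): payoffs 4, -1 → best response Light.
Alex against (Light, None): payoffs 2, 3 → best response Normal.
Alex against (Light, Light): payoffs 3, -4 → best response Light.
Alex against (Light, Normal): payoffs -1, 4 → best response Normal.
Bailey against (Light, None): payoffs 0, -5 → best response None.
Bailey against (Light, Light): payoffs -1, -3 → best response None.
Bailey against (Light, Normal): payoffs 5, -5 → best response None.
Bailey against (Normal, None): payoffs 4, -5 → best response None.
Bailey against (Normal, Light): payoffs -5, -4 → best response Light.
Bailey against (Normal, Normal): payoffs -3, -2 → best response Light.
Casey against (Light, None): payoffs 3, -4, 5 → best response Normal.
Casey against (Light, Light): payoffs 0, 5, 2 → best response Light.
Casey against (Normal, None): payoffs -2, -5, 5 → best response Normal.
Casey against (Normal, Light): payoffs 2, -5, -2 → best response None.
Mutual best responses: (Light, None, Normal).

The unique pure-strategy Nash equilibrium is (Light, None, Normal).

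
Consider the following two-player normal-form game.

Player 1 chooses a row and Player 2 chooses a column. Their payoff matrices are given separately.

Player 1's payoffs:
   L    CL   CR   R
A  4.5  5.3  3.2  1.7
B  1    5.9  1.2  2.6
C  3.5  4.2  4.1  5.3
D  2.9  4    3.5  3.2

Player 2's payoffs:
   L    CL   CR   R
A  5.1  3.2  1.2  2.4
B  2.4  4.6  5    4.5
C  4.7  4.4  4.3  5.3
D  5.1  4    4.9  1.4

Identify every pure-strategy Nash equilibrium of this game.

(A, L): Player 1 gets 4.5, best alternative 3.5; Player 2 gets 5.1, best alternative 3.2. No profitable deviation — NE.
(A, CL): Player 1 can switch to B (5.3 → 5.9). Not NE.
(A, CR): Player 1 can switch to C (3.2 → 4.1). Not NE.
(A, R): Player 1 can switch to B (1.7 → 2.6). Not NE.
(B, L): Player 1 can switch to A (1 → 4.5). Not NE.
(B, CL): Player 2 can switch to CR (4.6 → 5). Not NE.
(B, CR): Player 1 can switch to A (1.2 → 3.2). Not NE.
(B, R): Player 1 can switch to C (2.6 → 5.3). Not NE.
(C, L): Player 1 can switch to A (3.5 → 4.5). Not NE.
(C, CL): Player 1 can switch to A (4.2 → 5.3). Not NE.
(C, CR): Player 2 can switch to L (4.3 → 4.7). Not NE.
(C, R): Player 1 gets 5.3, best alternative 3.2; Player 2 gets 5.3, best alternative 4.7. No profitable deviation — NE.
(D, L): Player 1 can switch to A (2.9 → 4.5). Not NE.
(D, CL): Player 1 can switch to A (4 → 5.3). Not NE.
(The remaining 2 profiles each have a profitable deviation by the same check.)

(A, L); (C, R)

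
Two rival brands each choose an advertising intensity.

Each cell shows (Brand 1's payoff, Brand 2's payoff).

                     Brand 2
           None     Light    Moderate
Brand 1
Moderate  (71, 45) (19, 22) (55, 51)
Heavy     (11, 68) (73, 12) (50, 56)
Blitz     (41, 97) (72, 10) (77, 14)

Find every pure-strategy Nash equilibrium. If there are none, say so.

No pure-strategy Nash equilibrium.

Brand 1 against None: payoffs 71, 11, 41 → best response Moderate.
Brand 1 against Light: payoffs 19, 73, 72 → best response Heavy.
Brand 1 against Moderate: payoffs 55, 50, 77 → best response Blitz.
Brand 2 against Moderate: payoffs 45, 22, 51 → best response Moderate.
Brand 2 against Heavy: payoffs 68, 12, 56 → best response None.
Brand 2 against Blitz: payoffs 97, 10, 14 → best response None.
No profile is a mutual best response for all players.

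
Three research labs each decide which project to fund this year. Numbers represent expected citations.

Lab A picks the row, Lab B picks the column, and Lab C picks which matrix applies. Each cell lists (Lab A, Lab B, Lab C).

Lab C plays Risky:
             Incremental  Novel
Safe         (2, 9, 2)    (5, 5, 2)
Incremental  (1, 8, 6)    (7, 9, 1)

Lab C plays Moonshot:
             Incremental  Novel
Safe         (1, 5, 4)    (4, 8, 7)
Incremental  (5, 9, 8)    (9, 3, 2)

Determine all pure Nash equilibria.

(Incremental, Incremental, Moonshot)

Lab A against (Incremental, Risky): payoffs 2, 1 → best response Safe.
Lab A against (Incremental, Moonshot): payoffs 1, 5 → best response Incremental.
Lab A against (Novel, Risky): payoffs 5, 7 → best response Incremental.
Lab A against (Novel, Moonshot): payoffs 4, 9 → best response Incremental.
Lab B against (Safe, Risky): payoffs 9, 5 → best response Incremental.
Lab B against (Safe, Moonshot): payoffs 5, 8 → best response Novel.
Lab B against (Incremental, Risky): payoffs 8, 9 → best response Novel.
Lab B against (Incremental, Moonshot): payoffs 9, 3 → best response Incremental.
Lab C against (Safe, Incremental): payoffs 2, 4 → best response Moonshot.
Lab C against (Safe, Novel): payoffs 2, 7 → best response Moonshot.
Lab C against (Incremental, Incremental): payoffs 6, 8 → best response Moonshot.
Lab C against (Incremental, Novel): payoffs 1, 2 → best response Moonshot.
Mutual best responses: (Incremental, Incremental, Moonshot).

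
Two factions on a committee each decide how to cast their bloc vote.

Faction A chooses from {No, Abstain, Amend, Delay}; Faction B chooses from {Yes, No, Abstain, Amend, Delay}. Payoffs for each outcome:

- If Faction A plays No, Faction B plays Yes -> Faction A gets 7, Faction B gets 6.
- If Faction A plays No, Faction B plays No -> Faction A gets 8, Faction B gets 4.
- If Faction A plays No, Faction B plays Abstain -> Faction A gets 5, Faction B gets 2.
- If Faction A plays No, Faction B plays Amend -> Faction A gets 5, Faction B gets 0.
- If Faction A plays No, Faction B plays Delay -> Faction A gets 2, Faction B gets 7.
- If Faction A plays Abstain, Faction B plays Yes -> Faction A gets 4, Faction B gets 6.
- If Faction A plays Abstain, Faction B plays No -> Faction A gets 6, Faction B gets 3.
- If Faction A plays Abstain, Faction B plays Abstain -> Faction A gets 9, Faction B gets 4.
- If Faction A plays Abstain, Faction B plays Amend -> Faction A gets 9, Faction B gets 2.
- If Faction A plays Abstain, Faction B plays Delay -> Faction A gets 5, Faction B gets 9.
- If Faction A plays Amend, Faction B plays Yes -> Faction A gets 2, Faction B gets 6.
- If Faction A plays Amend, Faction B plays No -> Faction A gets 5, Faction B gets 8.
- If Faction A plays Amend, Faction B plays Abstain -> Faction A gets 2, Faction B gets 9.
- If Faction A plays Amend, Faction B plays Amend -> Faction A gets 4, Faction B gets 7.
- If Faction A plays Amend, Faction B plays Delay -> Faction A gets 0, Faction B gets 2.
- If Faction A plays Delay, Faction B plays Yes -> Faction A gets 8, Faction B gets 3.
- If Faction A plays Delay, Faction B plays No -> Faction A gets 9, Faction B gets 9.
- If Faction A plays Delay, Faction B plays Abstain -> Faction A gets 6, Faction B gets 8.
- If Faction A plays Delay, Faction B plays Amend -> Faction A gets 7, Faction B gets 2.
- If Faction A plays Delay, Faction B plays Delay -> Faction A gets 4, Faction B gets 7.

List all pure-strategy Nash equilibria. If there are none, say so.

Mark each player's best response to every combination of opponents' strategies; a profile where every player is best-responding is a pure Nash equilibrium.
Faction A against Yes: payoffs 7, 4, 2, 8 → best response Delay.
Faction A against No: payoffs 8, 6, 5, 9 → best response Delay.
Faction A against Abstain: payoffs 5, 9, 2, 6 → best response Abstain.
Faction A against Amend: payoffs 5, 9, 4, 7 → best response Abstain.
Faction A against Delay: payoffs 2, 5, 0, 4 → best response Abstain.
Faction B against No: payoffs 6, 4, 2, 0, 7 → best response Delay.
Faction B against Abstain: payoffs 6, 3, 4, 2, 9 → best response Delay.
Faction B against Amend: payoffs 6, 8, 9, 7, 2 → best response Abstain.
Faction B against Delay: payoffs 3, 9, 8, 2, 7 → best response No.
Mutual best responses: (Abstain, Delay); (Delay, No).

Pure-strategy Nash equilibria: (Abstain, Delay) and (Delay, No)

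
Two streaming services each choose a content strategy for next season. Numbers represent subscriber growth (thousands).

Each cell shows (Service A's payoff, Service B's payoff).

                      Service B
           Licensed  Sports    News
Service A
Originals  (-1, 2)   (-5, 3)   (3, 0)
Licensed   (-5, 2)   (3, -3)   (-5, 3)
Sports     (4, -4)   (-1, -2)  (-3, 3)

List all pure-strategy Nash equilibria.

For each strategy profile, look for a profitable unilateral deviation.
(Originals, Licensed): Service A can switch to Sports (-1 → 4). Not NE.
(Originals, Sports): Service A can switch to Licensed (-5 → 3). Not NE.
(Originals, News): Service B can switch to Licensed (0 → 2). Not NE.
(Licensed, Licensed): Service A can switch to Originals (-5 → -1). Not NE.
(Licensed, Sports): Service B can switch to Licensed (-3 → 2). Not NE.
(Licensed, News): Service A can switch to Originals (-5 → 3). Not NE.
(Sports, Licensed): Service B can switch to Sports (-4 → -2). Not NE.
(Sports, Sports): Service A can switch to Licensed (-1 → 3). Not NE.
(Sports, News): Service A can switch to Originals (-3 → 3). Not NE.

There is no pure-strategy Nash equilibrium.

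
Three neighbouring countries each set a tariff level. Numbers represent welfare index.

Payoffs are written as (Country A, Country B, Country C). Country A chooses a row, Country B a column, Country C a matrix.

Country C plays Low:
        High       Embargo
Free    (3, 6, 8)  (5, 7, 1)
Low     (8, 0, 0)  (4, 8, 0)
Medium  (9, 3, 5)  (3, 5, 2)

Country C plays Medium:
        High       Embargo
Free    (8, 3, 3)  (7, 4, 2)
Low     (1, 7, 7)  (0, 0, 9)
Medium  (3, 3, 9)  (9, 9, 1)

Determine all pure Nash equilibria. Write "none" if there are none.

This game has no pure Nash equilibrium.

Country A against (High, Low): payoffs 3, 8, 9 → best response Medium.
Country A against (High, Medium): payoffs 8, 1, 3 → best response Free.
Country A against (Embargo, Low): payoffs 5, 4, 3 → best response Free.
Country A against (Embargo, Medium): payoffs 7, 0, 9 → best response Medium.
Country B against (Free, Low): payoffs 6, 7 → best response Embargo.
Country B against (Free, Medium): payoffs 3, 4 → best response Embargo.
Country B against (Low, Low): payoffs 0, 8 → best response Embargo.
Country B against (Low, Medium): payoffs 7, 0 → best response High.
Country B against (Medium, Low): payoffs 3, 5 → best response Embargo.
Country B against (Medium, Medium): payoffs 3, 9 → best response Embargo.
Country C against (Free, High): payoffs 8, 3 → best response Low.
Country C against (Free, Embargo): payoffs 1, 2 → best response Medium.
Country C against (Low, High): payoffs 0, 7 → best response Medium.
Country C against (Low, Embargo): payoffs 0, 9 → best response Medium.
Country C against (Medium, High): payoffs 5, 9 → best response Medium.
Country C against (Medium, Embargo): payoffs 2, 1 → best response Low.
No profile is a mutual best response for all players.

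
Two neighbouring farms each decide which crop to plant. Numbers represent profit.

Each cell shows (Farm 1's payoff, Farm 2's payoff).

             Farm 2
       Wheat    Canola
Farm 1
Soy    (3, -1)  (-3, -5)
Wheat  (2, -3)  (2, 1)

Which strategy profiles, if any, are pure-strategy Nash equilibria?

Check each profile: it is a Nash equilibrium iff no player can strictly gain by switching unilaterally.
(Soy, Wheat): Farm 1 gets 3, best alternative 2; Farm 2 gets -1, best alternative -5. No profitable deviation — NE.
(Soy, Canola): Farm 1 can switch to Wheat (-3 → 2). Not NE.
(Wheat, Wheat): Farm 1 can switch to Soy (2 → 3). Not NE.
(Wheat, Canola): Farm 1 gets 2, best alternative -3; Farm 2 gets 1, best alternative -3. No profitable deviation — NE.

The pure Nash equilibria are (Soy, Wheat) and (Wheat, Canola).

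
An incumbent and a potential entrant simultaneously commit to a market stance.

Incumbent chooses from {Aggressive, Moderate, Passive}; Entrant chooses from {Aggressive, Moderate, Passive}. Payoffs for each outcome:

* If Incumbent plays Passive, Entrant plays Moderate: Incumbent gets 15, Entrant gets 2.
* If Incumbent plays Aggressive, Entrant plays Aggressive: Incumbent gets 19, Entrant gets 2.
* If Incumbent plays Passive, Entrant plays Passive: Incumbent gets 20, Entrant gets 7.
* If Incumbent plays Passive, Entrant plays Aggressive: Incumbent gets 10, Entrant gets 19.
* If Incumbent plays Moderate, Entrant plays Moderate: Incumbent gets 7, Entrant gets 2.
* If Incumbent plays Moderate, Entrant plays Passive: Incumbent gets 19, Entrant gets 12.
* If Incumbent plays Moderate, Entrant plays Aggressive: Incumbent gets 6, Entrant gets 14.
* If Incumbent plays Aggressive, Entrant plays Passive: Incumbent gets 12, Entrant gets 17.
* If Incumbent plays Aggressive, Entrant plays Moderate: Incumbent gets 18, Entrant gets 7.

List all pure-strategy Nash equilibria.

This game has no pure Nash equilibrium.

Incumbent against Aggressive: payoffs 19, 6, 10 → best response Aggressive.
Incumbent against Moderate: payoffs 18, 7, 15 → best response Aggressive.
Incumbent against Passive: payoffs 12, 19, 20 → best response Passive.
Entrant against Aggressive: payoffs 2, 7, 17 → best response Passive.
Entrant against Moderate: payoffs 14, 2, 12 → best response Aggressive.
Entrant against Passive: payoffs 19, 2, 7 → best response Aggressive.
No profile is a mutual best response for all players.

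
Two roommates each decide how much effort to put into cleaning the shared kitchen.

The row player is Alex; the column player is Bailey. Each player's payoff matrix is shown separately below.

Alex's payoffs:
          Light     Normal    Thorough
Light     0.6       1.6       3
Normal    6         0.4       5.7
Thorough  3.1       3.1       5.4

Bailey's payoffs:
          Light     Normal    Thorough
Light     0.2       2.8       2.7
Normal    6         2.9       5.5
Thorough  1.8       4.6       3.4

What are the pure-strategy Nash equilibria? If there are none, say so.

For each player, find the best response to each opponent profile; mutual best responses are the pure NE.
Alex against Light: payoffs 0.6, 6, 3.1 → best response Normal.
Alex against Normal: payoffs 1.6, 0.4, 3.1 → best response Thorough.
Alex against Thorough: payoffs 3, 5.7, 5.4 → best response Normal.
Bailey against Light: payoffs 0.2, 2.8, 2.7 → best response Normal.
Bailey against Normal: payoffs 6, 2.9, 5.5 → best response Light.
Bailey against Thorough: payoffs 1.8, 4.6, 3.4 → best response Normal.
Mutual best responses: (Normal, Light); (Thorough, Normal).

(Normal, Light) and (Thorough, Normal)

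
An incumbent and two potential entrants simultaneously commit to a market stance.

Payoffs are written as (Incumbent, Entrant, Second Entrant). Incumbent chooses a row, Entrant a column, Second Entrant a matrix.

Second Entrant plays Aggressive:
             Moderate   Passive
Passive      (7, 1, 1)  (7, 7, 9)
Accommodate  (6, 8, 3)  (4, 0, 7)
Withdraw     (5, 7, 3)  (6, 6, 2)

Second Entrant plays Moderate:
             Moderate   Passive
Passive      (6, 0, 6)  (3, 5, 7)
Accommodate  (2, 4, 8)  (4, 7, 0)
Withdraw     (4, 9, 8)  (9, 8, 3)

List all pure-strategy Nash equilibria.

Pure NE: (Passive, Passive, Aggressive)

Mark each player's best response to every combination of opponents' strategies; a profile where every player is best-responding is a pure Nash equilibrium.
Incumbent against (Moderate, Aggressive): payoffs 7, 6, 5 → best response Passive.
Incumbent against (Moderate, Moderate): payoffs 6, 2, 4 → best response Passive.
Incumbent against (Passive, Aggressive): payoffs 7, 4, 6 → best response Passive.
Incumbent against (Passive, Moderate): payoffs 3, 4, 9 → best response Withdraw.
Entrant against (Passive, Aggressive): payoffs 1, 7 → best response Passive.
Entrant against (Passive, Moderate): payoffs 0, 5 → best response Passive.
Entrant against (Accommodate, Aggressive): payoffs 8, 0 → best response Moderate.
Entrant against (Accommodate, Moderate): payoffs 4, 7 → best response Passive.
Entrant against (Withdraw, Aggressive): payoffs 7, 6 → best response Moderate.
Entrant against (Withdraw, Moderate): payoffs 9, 8 → best response Moderate.
Second Entrant against (Passive, Moderate): payoffs 1, 6 → best response Moderate.
Second Entrant against (Passive, Passive): payoffs 9, 7 → best response Aggressive.
Second Entrant against (Accommodate, Moderate): payoffs 3, 8 → best response Moderate.
Second Entrant against (Accommodate, Passive): payoffs 7, 0 → best response Aggressive.
Second Entrant against (Withdraw, Moderate): payoffs 3, 8 → best response Moderate.
Second Entrant against (Withdraw, Passive): payoffs 2, 3 → best response Moderate.
Mutual best responses: (Passive, Passive, Aggressive).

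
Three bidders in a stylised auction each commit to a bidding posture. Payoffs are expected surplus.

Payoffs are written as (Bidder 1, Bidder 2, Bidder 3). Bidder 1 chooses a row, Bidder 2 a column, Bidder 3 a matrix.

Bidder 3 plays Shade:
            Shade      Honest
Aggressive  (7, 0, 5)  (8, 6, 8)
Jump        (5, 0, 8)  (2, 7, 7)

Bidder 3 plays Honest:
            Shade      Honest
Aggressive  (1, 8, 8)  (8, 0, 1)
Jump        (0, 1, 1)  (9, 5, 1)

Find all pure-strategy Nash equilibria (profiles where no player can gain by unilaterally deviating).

Bidder 1 against (Shade, Shade): payoffs 7, 5 → best response Aggressive.
Bidder 1 against (Shade, Honest): payoffs 1, 0 → best response Aggressive.
Bidder 1 against (Honest, Shade): payoffs 8, 2 → best response Aggressive.
Bidder 1 against (Honest, Honest): payoffs 8, 9 → best response Jump.
Bidder 2 against (Aggressive, Shade): payoffs 0, 6 → best response Honest.
Bidder 2 against (Aggressive, Honest): payoffs 8, 0 → best response Shade.
Bidder 2 against (Jump, Shade): payoffs 0, 7 → best response Honest.
Bidder 2 against (Jump, Honest): payoffs 1, 5 → best response Honest.
Bidder 3 against (Aggressive, Shade): payoffs 5, 8 → best response Honest.
Bidder 3 against (Aggressive, Honest): payoffs 8, 1 → best response Shade.
Bidder 3 against (Jump, Shade): payoffs 8, 1 → best response Shade.
Bidder 3 against (Jump, Honest): payoffs 7, 1 → best response Shade.
Mutual best responses: (Aggressive, Shade, Honest); (Aggressive, Honest, Shade).

The pure Nash equilibria are (Aggressive, Shade, Honest), (Aggressive, Honest, Shade).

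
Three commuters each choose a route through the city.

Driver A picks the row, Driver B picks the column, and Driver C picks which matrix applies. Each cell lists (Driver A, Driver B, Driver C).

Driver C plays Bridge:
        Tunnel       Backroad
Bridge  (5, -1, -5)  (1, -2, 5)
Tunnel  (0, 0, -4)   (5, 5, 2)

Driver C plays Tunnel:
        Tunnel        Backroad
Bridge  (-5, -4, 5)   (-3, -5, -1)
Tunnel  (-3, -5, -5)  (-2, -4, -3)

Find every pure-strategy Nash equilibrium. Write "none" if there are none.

(Tunnel, Backroad, Bridge)

Driver A against (Tunnel, Bridge): payoffs 5, 0 → best response Bridge.
Driver A against (Tunnel, Tunnel): payoffs -5, -3 → best response Tunnel.
Driver A against (Backroad, Bridge): payoffs 1, 5 → best response Tunnel.
Driver A against (Backroad, Tunnel): payoffs -3, -2 → best response Tunnel.
Driver B against (Bridge, Bridge): payoffs -1, -2 → best response Tunnel.
Driver B against (Bridge, Tunnel): payoffs -4, -5 → best response Tunnel.
Driver B against (Tunnel, Bridge): payoffs 0, 5 → best response Backroad.
Driver B against (Tunnel, Tunnel): payoffs -5, -4 → best response Backroad.
Driver C against (Bridge, Tunnel): payoffs -5, 5 → best response Tunnel.
Driver C against (Bridge, Backroad): payoffs 5, -1 → best response Bridge.
Driver C against (Tunnel, Tunnel): payoffs -4, -5 → best response Bridge.
Driver C against (Tunnel, Backroad): payoffs 2, -3 → best response Bridge.
Mutual best responses: (Tunnel, Backroad, Bridge).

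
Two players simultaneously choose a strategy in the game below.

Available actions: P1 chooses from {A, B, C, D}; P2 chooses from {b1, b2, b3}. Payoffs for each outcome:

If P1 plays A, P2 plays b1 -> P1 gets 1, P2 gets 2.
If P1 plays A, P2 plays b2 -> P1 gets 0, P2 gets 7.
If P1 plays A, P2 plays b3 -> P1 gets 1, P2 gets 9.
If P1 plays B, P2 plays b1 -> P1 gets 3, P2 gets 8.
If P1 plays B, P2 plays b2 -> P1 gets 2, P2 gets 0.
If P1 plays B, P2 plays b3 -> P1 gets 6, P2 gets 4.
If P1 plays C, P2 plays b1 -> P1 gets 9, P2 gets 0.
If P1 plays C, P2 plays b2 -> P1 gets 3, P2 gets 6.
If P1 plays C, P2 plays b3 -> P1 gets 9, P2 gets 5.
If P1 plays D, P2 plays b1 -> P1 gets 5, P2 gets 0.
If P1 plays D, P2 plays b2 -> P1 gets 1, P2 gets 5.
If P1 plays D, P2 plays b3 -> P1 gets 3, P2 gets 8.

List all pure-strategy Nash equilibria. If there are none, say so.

(A, b1): P1 can switch to B (1 → 3). Not NE.
(A, b2): P1 can switch to B (0 → 2). Not NE.
(A, b3): P1 can switch to B (1 → 6). Not NE.
(B, b1): P1 can switch to C (3 → 9). Not NE.
(B, b2): P1 can switch to C (2 → 3). Not NE.
(B, b3): P1 can switch to C (6 → 9). Not NE.
(C, b1): P2 can switch to b2 (0 → 6). Not NE.
(C, b2): P1 gets 3, best alternative 2; P2 gets 6, best alternative 5. No profitable deviation — NE.
(C, b3): P2 can switch to b2 (5 → 6). Not NE.
(D, b1): P1 can switch to C (5 → 9). Not NE.
(D, b2): P1 can switch to B (1 → 2). Not NE.
(D, b3): P1 can switch to B (3 → 6). Not NE.

(C, b2)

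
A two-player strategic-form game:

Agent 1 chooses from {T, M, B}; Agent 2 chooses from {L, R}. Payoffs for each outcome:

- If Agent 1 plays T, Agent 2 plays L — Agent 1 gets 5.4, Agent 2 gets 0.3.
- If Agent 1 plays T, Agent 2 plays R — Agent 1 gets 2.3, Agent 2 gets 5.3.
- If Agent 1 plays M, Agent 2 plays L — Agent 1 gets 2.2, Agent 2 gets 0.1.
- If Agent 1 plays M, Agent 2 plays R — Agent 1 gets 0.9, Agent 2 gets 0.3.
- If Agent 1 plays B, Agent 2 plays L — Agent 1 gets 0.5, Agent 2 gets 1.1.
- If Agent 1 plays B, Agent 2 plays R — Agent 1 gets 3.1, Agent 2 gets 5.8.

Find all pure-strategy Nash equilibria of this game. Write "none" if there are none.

Agent 1 against L: payoffs 5.4, 2.2, 0.5 → best response T.
Agent 1 against R: payoffs 2.3, 0.9, 3.1 → best response B.
Agent 2 against T: payoffs 0.3, 5.3 → best response R.
Agent 2 against M: payoffs 0.1, 0.3 → best response R.
Agent 2 against B: payoffs 1.1, 5.8 → best response R.
Mutual best responses: (B, R).

(B, R)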